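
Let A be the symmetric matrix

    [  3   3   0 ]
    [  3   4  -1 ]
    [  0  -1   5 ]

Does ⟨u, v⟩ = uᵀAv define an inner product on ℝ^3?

Applying the same elementary operations to the rows and columns of A produces a congruent diagonal matrix with entries 3, 1, 4.
That gives 3 positive pivots.
Hence Q is positive definite.
⟨·,·⟩ is an inner product exactly when A is positive definite.

yes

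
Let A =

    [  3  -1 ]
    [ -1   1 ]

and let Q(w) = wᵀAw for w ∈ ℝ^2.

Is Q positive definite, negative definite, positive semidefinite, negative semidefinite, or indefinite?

Leading principal minors: Δ_1 = 3, Δ_2 = 2.
All leading principal minors are positive, so by Sylvester's criterion Q is positive definite.

positive definite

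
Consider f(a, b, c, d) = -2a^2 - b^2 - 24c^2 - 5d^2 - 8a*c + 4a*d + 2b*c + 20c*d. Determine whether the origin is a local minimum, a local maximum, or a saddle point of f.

The Hessian at the origin is H = [[-4, 0, -8, 4], [0, -2, 2, 0], [-8, 2, -48, 20], [4, 0, 20, -10]].
Symmetric row and column elimination reduces H to a congruent diagonal form with pivots -4, -2, -30, -6/5.
Counting signs: 4 negative.
H is negative definite, so the origin is a strict local maximum.

local maximum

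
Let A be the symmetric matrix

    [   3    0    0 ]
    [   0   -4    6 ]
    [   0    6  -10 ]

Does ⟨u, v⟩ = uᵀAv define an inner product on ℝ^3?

no

Applying the same elementary operations to the rows and columns of A produces a congruent diagonal matrix with entries 3, -4, -1.
That gives 1 positive, 2 negative pivots.
Hence Q is indefinite.
⟨·,·⟩ is an inner product exactly when A is positive definite.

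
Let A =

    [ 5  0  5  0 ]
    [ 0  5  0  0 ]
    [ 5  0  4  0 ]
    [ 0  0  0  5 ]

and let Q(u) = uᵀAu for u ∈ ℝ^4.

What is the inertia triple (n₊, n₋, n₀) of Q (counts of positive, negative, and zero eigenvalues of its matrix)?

An LDLᵀ factorisation of A has diagonal entries 5, 5, -1, 5.
That gives 3 positive, 1 negative pivots.

(3, 1, 0)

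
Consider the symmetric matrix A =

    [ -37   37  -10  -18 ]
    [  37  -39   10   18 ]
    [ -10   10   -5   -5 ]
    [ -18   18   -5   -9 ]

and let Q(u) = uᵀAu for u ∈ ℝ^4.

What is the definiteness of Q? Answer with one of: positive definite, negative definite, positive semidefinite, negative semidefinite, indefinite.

Leading principal minors: Δ_1 = -37, Δ_2 = 74, Δ_3 = -170, Δ_4 = 40.
The signs alternate starting with Δ_1 < 0, so by Sylvester's criterion Q is negative definite.

negative definite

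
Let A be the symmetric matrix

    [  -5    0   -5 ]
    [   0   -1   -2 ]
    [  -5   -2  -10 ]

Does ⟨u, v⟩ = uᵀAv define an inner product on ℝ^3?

Applying the same elementary operations to the rows and columns of A produces a congruent diagonal matrix with entries -5, -1, -1.
That gives 3 negative pivots.
Hence Q is negative definite.
⟨·,·⟩ is an inner product exactly when A is positive definite.

no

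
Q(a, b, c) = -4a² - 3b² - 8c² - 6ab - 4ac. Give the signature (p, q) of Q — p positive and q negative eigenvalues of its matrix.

The associated matrix is A = [[-4, -3, -2], [-3, -3, 0], [-2, 0, -8]].
An LDLᵀ factorisation of A has diagonal entries -4, -3/4, -4.
That gives 3 negative pivots.

(0, 3)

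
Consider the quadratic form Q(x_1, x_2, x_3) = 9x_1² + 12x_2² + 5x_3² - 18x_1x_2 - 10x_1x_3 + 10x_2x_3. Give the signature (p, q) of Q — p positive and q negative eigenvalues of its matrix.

The symmetric matrix is A = [[9, -9, -5], [-9, 12, 5], [-5, 5, 5]].
Applying the same elementary operations to the rows and columns of A produces a congruent diagonal matrix with entries 9, 3, 20/9.
That gives 3 positive pivots.

(3, 0)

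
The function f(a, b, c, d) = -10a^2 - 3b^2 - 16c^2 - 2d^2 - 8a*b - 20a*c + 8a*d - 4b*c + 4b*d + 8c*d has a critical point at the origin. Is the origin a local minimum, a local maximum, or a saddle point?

The Hessian at the origin is H = [[-20, -8, -20, 8], [-8, -6, -4, 4], [-20, -4, -32, 8], [8, 4, 8, -4]].
Congruent diagonalization of H (simultaneous row and column reduction) yields pivots -20, -14/5, -44/7, -4/11.
That gives 4 negative pivots.
H is negative definite, so the origin is a strict local maximum.

local maximum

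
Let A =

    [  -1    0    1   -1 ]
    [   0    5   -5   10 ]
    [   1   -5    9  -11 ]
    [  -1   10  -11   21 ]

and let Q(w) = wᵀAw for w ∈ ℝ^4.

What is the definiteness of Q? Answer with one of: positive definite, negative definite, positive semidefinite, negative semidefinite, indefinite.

indefinite

Applying the same elementary operations to the rows and columns of A produces a congruent diagonal matrix with entries -1, 5, 5, 6/5.
That gives 3 positive, 1 negative pivots.
Hence Q is indefinite.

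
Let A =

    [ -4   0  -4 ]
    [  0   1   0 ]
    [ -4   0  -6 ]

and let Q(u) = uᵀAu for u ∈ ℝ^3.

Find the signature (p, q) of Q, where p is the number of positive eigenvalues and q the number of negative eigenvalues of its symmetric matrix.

(1, 2)

Symmetric row and column elimination reduces A to a congruent diagonal form with pivots -4, 1, -2.
So there are 1 positive, 2 negative pivots.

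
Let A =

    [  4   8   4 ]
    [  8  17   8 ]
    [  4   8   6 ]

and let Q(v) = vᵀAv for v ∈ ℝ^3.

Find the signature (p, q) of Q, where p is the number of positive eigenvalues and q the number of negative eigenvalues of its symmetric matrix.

Row-reducing A symmetrically gives the diagonal entries 4, 1, 2.
That gives 3 positive pivots.

(3, 0)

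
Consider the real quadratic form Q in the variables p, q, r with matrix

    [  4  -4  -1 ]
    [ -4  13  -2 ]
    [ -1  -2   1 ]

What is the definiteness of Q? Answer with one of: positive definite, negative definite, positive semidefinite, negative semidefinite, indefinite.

Symmetric row and column elimination reduces A to a congruent diagonal form with pivots 4, 9, -1/4.
Counting signs: 2 positive, 1 negative.
Hence Q is indefinite.

indefinite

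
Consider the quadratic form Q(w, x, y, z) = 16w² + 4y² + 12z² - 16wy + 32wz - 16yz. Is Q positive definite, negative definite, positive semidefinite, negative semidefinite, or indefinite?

The symmetric matrix is A = [[16, 0, -8, 16], [0, 0, 0, 0], [-8, 0, 4, -8], [16, 0, -8, 12]].
Congruent diagonalization of A (simultaneous row and column reduction) yields pivots 16, 0, 0, -4.
So there are 1 positive, 1 negative, 2 zero pivots.
Hence Q is indefinite.

indefinite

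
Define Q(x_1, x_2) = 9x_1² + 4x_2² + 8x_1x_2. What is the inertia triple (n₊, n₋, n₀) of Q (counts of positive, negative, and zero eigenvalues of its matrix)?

(2, 0, 0)

The associated matrix is A = [[9, 4], [4, 4]].
Applying the same elementary operations to the rows and columns of A produces a congruent diagonal matrix with entries 9, 20/9.
So there are 2 positive pivots.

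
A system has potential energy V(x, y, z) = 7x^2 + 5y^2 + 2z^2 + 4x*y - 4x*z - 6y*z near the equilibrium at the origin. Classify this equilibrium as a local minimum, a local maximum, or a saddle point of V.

local minimum

The Hessian at the origin is H = [[14, 4, -4], [4, 10, -6], [-4, -6, 4]].
Congruent diagonalization of H (simultaneous row and column reduction) yields pivots 14, 62/7, 6/31.
That gives 3 positive pivots.
H is positive definite, so the origin is a strict local minimum.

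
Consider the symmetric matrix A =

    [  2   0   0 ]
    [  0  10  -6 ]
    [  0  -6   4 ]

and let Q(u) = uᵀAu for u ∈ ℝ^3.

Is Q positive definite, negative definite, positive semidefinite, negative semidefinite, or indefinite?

positive definite

An LDLᵀ factorisation of A has diagonal entries 2, 10, 2/5.
That gives 3 positive pivots.
Hence Q is positive definite.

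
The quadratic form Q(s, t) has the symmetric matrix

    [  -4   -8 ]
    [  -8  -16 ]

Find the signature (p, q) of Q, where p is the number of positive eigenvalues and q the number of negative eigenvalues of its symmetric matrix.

Congruent diagonalization of A (simultaneous row and column reduction) yields pivots -4, 0.
So there are 1 negative, 1 zero pivots.

(0, 1)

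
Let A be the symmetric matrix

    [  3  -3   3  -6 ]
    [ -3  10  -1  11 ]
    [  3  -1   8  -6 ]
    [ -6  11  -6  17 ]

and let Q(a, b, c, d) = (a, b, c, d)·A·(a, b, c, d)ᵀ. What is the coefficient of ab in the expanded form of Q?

-6

The coefficient of ab is A[1,2] + A[2,1] = 2·(-3) = -6.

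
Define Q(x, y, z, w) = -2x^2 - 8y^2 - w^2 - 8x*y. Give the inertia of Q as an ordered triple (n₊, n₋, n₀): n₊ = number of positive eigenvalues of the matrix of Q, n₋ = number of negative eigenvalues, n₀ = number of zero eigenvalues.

(0, 2, 2)

Write A = [[-2, -4, 0, 0], [-4, -8, 0, 0], [0, 0, 0, 0], [0, 0, 0, -1]].
Congruent diagonalization of A (simultaneous row and column reduction) yields pivots -2, 0, 0, -1.
That gives 2 negative, 2 zero pivots.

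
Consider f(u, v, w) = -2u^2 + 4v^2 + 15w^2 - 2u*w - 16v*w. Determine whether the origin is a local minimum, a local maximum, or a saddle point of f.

saddle point

The Hessian at the origin is H = [[-4, 0, -2], [0, 8, -16], [-2, -16, 30]].
Congruent diagonalization of H (simultaneous row and column reduction) yields pivots -4, 8, -1.
That gives 1 positive, 2 negative pivots.
H is indefinite, so the origin is a saddle point.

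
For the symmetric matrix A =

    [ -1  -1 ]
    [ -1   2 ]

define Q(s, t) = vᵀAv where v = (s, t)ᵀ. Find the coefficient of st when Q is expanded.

The coefficient of st is A[1,2] + A[2,1] = 2·(-1) = -2.

-2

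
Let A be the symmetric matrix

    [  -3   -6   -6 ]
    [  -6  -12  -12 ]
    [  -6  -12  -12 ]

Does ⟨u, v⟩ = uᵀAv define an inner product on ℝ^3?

no

Row-reducing A symmetrically gives the diagonal entries -3, 0, 0.
Counting signs: 1 negative, 2 zero.
Hence Q is negative semidefinite.
⟨·,·⟩ is an inner product exactly when A is positive definite.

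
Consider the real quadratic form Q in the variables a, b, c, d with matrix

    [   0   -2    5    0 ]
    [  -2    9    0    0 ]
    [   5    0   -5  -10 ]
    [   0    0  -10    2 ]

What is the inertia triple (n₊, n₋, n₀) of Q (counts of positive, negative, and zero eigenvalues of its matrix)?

(3, 1, 0)

By Sylvester's law of inertia any congruent diagonalization of A has 3 positive, 1 negative and 0 zero entries.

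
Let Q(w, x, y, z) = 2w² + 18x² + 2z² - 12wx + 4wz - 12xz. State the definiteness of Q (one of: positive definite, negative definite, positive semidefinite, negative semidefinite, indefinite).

The associated matrix is A = [[2, -6, 0, 2], [-6, 18, 0, -6], [0, 0, 0, 0], [2, -6, 0, 2]].
Applying the same elementary operations to the rows and columns of A produces a congruent diagonal matrix with entries 2, 0, 0, 0.
That gives 1 positive, 3 zero pivots.
Hence Q is positive semidefinite.

positive semidefinite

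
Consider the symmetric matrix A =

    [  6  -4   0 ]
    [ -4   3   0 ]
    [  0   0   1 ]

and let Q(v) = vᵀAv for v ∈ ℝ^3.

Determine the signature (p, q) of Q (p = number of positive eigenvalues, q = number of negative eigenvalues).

Applying the same elementary operations to the rows and columns of A produces a congruent diagonal matrix with entries 6, 1/3, 1.
So there are 3 positive pivots.

(3, 0)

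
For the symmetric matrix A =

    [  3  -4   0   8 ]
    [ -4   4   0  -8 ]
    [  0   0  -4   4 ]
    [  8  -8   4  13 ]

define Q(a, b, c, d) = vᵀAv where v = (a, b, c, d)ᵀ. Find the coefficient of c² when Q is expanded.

-4

The coefficient of c² is the diagonal entry A[3,3] = -4.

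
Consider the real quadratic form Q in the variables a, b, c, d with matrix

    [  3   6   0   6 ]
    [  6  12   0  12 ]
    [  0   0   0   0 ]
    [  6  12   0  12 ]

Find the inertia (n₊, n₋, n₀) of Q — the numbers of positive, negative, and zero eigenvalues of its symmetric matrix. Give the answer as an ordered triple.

(1, 0, 3)

Congruent diagonalization of A (simultaneous row and column reduction) yields pivots 3, 0, 0, 0.
That gives 1 positive, 3 zero pivots.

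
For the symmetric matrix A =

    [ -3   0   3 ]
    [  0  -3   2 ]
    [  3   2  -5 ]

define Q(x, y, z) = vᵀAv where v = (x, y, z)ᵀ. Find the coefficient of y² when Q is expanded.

-3

The coefficient of y² is the diagonal entry A[2,2] = -3.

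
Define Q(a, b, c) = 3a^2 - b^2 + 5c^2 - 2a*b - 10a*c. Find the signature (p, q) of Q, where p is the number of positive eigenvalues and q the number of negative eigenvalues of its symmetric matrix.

The symmetric matrix is A = [[3, -1, -5], [-1, -1, 0], [-5, 0, 5]].
An LDLᵀ factorisation of A has diagonal entries 3, -4/3, -5/4.
Counting signs: 1 positive, 2 negative.

(1, 2)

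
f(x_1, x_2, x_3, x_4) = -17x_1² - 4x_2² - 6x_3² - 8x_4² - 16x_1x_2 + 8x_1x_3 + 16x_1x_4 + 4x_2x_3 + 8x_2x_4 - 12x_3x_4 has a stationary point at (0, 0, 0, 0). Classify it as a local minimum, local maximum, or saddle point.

The Hessian at the origin is H = [[-34, -16, 8, 16], [-16, -8, 4, 8], [8, 4, -12, -12], [16, 8, -12, -16]].
Applying the same elementary operations to the rows and columns of H produces a congruent diagonal matrix with entries -34, -8/17, -10, -8/5.
So there are 4 negative pivots.
H is negative definite, so the origin is a strict local maximum.

local maximum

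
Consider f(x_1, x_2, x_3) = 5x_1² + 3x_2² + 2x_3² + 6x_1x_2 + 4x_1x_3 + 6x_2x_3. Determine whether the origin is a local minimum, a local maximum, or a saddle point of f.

The Hessian at the origin is H = [[10, 6, 4], [6, 6, 6], [4, 6, 4]].
An LDLᵀ factorisation of H has diagonal entries 10, 12/5, -3.
So there are 2 positive, 1 negative pivots.
H is indefinite, so the origin is a saddle point.

saddle point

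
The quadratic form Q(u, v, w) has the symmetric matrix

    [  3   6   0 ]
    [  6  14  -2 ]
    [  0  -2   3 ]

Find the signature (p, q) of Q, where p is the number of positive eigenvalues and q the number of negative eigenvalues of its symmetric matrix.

(3, 0)

Applying the same elementary operations to the rows and columns of A produces a congruent diagonal matrix with entries 3, 2, 1.
That gives 3 positive pivots.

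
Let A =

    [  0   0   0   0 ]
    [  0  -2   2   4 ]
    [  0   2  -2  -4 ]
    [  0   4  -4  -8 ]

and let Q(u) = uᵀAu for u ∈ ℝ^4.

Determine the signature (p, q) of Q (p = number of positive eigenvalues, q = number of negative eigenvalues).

(0, 1)

Applying the same elementary operations to the rows and columns of A produces a congruent diagonal matrix with entries 0, -2, 0, 0.
That gives 1 negative, 3 zero pivots.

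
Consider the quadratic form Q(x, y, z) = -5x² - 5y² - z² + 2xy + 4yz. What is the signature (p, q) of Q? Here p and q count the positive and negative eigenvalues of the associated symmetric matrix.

The symmetric matrix is A = [[-5, 1, 0], [1, -5, 2], [0, 2, -1]].
Applying the same elementary operations to the rows and columns of A produces a congruent diagonal matrix with entries -5, -24/5, -1/6.
That gives 3 negative pivots.

(0, 3)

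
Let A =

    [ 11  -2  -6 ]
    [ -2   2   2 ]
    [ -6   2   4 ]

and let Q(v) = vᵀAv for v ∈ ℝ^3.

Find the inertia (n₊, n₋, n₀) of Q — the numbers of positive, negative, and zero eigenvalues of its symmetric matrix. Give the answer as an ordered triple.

Row-reducing A symmetrically gives the diagonal entries 11, 18/11, 2/9.
That gives 3 positive pivots.

(3, 0, 0)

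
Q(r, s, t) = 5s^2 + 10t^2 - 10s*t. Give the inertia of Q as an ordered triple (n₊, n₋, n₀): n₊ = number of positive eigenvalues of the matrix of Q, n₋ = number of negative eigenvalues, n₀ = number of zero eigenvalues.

(2, 0, 1)

Write A = [[0, 0, 0], [0, 5, -5], [0, -5, 10]].
Symmetric row and column elimination reduces A to a congruent diagonal form with pivots 0, 5, 5.
Counting signs: 2 positive, 1 zero.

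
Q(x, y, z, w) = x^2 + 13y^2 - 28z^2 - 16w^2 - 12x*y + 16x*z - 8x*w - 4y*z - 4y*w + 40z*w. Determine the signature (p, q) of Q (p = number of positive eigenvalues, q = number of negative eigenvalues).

Write A = [[1, -6, 8, -4], [-6, 13, -2, -2], [8, -2, -28, 20], [-4, -2, 20, -16]].
Symmetric row and column elimination reduces A to a congruent diagonal form with pivots 1, -23, 0, -60/23.
So there are 1 positive, 2 negative, 1 zero pivots.

(1, 2)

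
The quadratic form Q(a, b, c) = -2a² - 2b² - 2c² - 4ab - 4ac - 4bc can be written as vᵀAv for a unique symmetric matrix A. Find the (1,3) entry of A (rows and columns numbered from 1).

-2

The coefficient of a·c in Q is -4. For a symmetric A this equals A[1,3] + A[3,1] = 2·A[1,3].
So A[1,3] = -4/2 = -2.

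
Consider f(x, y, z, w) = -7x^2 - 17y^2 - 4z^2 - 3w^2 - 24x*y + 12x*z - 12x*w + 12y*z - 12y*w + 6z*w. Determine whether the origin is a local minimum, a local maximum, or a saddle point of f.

saddle point

The Hessian at the origin is H = [[-14, -24, 12, -12], [-24, -34, 12, -12], [12, 12, -8, 6], [-12, -12, 6, -6]].
An LDLᵀ factorisation of H has diagonal entries -14, 50/7, -8, -3/2.
Counting signs: 1 positive, 3 negative.
H is indefinite, so the origin is a saddle point.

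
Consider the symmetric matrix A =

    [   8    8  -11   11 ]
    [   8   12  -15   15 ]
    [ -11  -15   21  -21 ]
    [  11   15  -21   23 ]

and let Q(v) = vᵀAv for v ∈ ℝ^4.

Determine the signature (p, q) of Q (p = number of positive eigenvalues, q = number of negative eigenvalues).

Congruent diagonalization of A (simultaneous row and column reduction) yields pivots 8, 4, 15/8, 2.
Counting signs: 4 positive.

(4, 0)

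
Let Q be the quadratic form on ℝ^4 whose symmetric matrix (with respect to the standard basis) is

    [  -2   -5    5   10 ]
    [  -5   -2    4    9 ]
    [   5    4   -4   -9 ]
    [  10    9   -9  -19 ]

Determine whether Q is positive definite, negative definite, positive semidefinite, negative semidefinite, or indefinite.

Row-reducing A symmetrically gives the diagonal entries -2, 21/2, 34/21, 15/17.
So there are 3 positive, 1 negative pivots.
Hence Q is indefinite.

indefinite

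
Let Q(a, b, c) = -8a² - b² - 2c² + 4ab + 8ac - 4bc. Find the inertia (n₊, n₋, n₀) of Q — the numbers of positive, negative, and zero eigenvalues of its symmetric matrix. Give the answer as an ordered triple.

Write A = [[-8, 2, 4], [2, -1, -2], [4, -2, -2]].
Applying the same elementary operations to the rows and columns of A produces a congruent diagonal matrix with entries -8, -1/2, 2.
That gives 1 positive, 2 negative pivots.

(1, 2, 0)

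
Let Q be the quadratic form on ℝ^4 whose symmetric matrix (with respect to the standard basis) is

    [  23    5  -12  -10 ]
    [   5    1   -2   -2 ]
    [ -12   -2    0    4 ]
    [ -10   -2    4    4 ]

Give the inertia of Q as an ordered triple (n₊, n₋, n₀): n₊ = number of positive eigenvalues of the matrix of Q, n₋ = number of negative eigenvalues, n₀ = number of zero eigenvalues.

(1, 2, 1)

Applying the same elementary operations to the rows and columns of A produces a congruent diagonal matrix with entries 23, -2/23, -2, 0.
That gives 1 positive, 2 negative, 1 zero pivots.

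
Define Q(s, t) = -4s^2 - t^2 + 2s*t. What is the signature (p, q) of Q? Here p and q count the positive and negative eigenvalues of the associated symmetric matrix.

The symmetric matrix is A = [[-4, 1], [1, -1]].
Applying the same elementary operations to the rows and columns of A produces a congruent diagonal matrix with entries -4, -3/4.
Counting signs: 2 negative.

(0, 2)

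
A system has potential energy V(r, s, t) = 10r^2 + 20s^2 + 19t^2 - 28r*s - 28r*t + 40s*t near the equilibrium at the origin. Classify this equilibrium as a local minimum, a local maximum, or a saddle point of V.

The Hessian at the origin is H = [[20, -28, -28], [-28, 40, 40], [-28, 40, 38]].
Row-reducing H symmetrically gives the diagonal entries 20, 4/5, -2.
Counting signs: 2 positive, 1 negative.
H is indefinite, so the origin is a saddle point.

saddle point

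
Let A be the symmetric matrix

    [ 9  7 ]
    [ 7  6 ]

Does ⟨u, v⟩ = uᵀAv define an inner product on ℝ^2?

yes

Leading principal minors: Δ_1 = 9, Δ_2 = 5.
All leading principal minors are positive, so by Sylvester's criterion Q is positive definite.
⟨·,·⟩ is an inner product exactly when A is positive definite.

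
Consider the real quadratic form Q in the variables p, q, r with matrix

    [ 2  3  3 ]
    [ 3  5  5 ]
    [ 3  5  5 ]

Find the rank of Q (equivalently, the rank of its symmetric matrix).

Symmetric row and column elimination reduces A to a congruent diagonal form with pivots 2, 1/2, 0.
So there are 2 positive, 1 zero pivots.
The rank is the number of nonzero pivots: 2.

2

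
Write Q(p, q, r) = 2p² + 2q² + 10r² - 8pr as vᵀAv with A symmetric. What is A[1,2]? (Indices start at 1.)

The coefficient of p·q in Q is 0. For a symmetric A this equals A[1,2] + A[2,1] = 2·A[1,2].
So A[1,2] = 0/2 = 0.

0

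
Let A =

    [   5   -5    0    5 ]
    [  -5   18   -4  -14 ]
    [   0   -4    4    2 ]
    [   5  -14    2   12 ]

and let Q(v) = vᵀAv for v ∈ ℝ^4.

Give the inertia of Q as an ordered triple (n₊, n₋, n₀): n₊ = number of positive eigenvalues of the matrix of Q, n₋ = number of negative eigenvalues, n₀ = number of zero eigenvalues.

(4, 0, 0)

Symmetric row and column elimination reduces A to a congruent diagonal form with pivots 5, 13, 36/13, 5/9.
Counting signs: 4 positive.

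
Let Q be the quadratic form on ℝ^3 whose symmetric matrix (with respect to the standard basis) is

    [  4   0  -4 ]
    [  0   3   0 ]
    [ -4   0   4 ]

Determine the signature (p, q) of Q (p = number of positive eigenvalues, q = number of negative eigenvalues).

(2, 0)

Congruent diagonalization of A (simultaneous row and column reduction) yields pivots 4, 3, 0.
So there are 2 positive, 1 zero pivots.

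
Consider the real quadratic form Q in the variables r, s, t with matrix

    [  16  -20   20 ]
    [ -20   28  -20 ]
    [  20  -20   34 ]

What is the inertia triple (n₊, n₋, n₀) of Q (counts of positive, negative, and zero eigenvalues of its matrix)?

(3, 0, 0)

An LDLᵀ factorisation of A has diagonal entries 16, 3, 2/3.
So there are 3 positive pivots.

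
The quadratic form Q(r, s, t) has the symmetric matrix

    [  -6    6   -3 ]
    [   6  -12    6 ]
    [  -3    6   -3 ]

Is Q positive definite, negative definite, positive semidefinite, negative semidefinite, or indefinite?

Row-reducing A symmetrically gives the diagonal entries -6, -6, 0.
Counting signs: 2 negative, 1 zero.
Hence Q is negative semidefinite.

negative semidefinite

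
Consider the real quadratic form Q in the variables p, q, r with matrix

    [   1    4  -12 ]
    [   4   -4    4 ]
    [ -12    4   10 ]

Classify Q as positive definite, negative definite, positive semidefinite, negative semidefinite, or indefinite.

indefinite

An LDLᵀ factorisation of A has diagonal entries 1, -20, 6/5.
Counting signs: 2 positive, 1 negative.
Hence Q is indefinite.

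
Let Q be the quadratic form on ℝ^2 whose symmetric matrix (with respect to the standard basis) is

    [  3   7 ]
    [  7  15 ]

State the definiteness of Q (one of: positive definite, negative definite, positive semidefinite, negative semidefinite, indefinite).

indefinite

For the 2×2 matrix [[3, 7], [7, 15]]: det = 3·15 − (7)² = -4, trace = 18.
det < 0 so the eigenvalues have opposite signs; the form is indefinite.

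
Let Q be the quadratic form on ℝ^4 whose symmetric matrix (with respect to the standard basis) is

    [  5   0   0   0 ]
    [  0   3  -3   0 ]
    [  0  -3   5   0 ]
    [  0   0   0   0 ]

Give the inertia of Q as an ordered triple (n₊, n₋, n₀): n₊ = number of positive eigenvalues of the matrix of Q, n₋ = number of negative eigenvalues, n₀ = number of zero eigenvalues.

(3, 0, 1)

Congruent diagonalization of A (simultaneous row and column reduction) yields pivots 5, 3, 2, 0.
So there are 3 positive, 1 zero pivots.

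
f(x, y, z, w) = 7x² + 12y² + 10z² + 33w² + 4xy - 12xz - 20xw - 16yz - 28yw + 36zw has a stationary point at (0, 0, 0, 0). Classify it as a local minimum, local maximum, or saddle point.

The Hessian at the origin is H = [[14, 4, -12, -20], [4, 24, -16, -28], [-12, -16, 20, 36], [-20, -28, 36, 66]].
Applying the same elementary operations to the rows and columns of H produces a congruent diagonal matrix with entries 14, 160/7, 14/5, 1/7.
So there are 4 positive pivots.
H is positive definite, so the origin is a strict local minimum.

local minimum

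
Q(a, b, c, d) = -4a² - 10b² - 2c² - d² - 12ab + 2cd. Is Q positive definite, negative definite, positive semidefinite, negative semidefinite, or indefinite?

The symmetric matrix of Q is A = [[-4, -6, 0, 0], [-6, -10, 0, 0], [0, 0, -2, 1], [0, 0, 1, -1]].
Leading principal minors: Δ_1 = -4, Δ_2 = 4, Δ_3 = -8, Δ_4 = 4.
The signs alternate starting with Δ_1 < 0, so by Sylvester's criterion Q is negative definite.

negative definite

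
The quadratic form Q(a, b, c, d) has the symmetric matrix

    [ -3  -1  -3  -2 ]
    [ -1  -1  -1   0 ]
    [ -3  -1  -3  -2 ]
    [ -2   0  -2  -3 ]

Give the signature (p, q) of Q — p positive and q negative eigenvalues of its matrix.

(0, 3)

Symmetric row and column elimination reduces A to a congruent diagonal form with pivots -3, -2/3, 0, -1.
Counting signs: 3 negative, 1 zero.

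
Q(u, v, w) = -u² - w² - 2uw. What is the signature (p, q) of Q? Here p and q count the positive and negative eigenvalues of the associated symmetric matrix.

(0, 1)

The associated matrix is A = [[-1, 0, -1], [0, 0, 0], [-1, 0, -1]].
Congruent diagonalization of A (simultaneous row and column reduction) yields pivots -1, 0, 0.
Counting signs: 1 negative, 2 zero.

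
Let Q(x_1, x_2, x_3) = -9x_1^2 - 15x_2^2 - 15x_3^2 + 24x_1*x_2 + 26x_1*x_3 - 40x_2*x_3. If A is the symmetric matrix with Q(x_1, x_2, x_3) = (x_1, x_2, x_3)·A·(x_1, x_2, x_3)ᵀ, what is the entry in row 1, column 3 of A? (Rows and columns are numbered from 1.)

The coefficient of x_1·x_3 in Q is 26. For a symmetric A this equals A[1,3] + A[3,1] = 2·A[1,3].
So A[1,3] = 26/2 = 13.

13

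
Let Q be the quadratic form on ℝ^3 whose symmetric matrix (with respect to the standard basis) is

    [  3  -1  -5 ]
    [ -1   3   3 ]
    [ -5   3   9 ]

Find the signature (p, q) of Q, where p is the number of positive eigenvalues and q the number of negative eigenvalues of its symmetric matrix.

Applying the same elementary operations to the rows and columns of A produces a congruent diagonal matrix with entries 3, 8/3, 0.
So there are 2 positive, 1 zero pivots.

(2, 0)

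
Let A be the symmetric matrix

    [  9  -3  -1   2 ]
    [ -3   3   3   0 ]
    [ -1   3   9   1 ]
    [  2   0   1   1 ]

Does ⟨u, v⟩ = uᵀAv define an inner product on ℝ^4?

yes

Congruent diagonalization of A (simultaneous row and column reduction) yields pivots 9, 2, 16/3, 5/16.
That gives 4 positive pivots.
Hence Q is positive definite.
⟨·,·⟩ is an inner product exactly when A is positive definite.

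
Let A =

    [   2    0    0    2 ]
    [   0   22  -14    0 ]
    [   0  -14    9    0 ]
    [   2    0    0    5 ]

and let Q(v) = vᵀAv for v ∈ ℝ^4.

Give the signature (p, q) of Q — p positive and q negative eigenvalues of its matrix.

(4, 0)

An LDLᵀ factorisation of A has diagonal entries 2, 22, 1/11, 3.
So there are 4 positive pivots.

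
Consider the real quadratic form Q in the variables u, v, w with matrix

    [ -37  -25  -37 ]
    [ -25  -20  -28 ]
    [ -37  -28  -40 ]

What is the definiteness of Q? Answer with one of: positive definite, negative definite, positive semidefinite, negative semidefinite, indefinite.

negative definite

Leading principal minors: Δ_1 = -37, Δ_2 = 115, Δ_3 = -12.
The signs alternate starting with Δ_1 < 0, so by Sylvester's criterion Q is negative definite.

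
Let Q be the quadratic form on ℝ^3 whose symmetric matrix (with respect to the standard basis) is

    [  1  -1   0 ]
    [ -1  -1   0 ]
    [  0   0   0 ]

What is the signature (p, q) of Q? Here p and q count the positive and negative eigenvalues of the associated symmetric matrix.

Applying the same elementary operations to the rows and columns of A produces a congruent diagonal matrix with entries 1, -2, 0.
So there are 1 positive, 1 negative, 1 zero pivots.

(1, 1)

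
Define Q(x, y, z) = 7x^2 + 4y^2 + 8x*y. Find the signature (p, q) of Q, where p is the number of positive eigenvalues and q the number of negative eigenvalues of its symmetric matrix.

The associated matrix is A = [[7, 4, 0], [4, 4, 0], [0, 0, 0]].
Applying the same elementary operations to the rows and columns of A produces a congruent diagonal matrix with entries 7, 12/7, 0.
Counting signs: 2 positive, 1 zero.

(2, 0)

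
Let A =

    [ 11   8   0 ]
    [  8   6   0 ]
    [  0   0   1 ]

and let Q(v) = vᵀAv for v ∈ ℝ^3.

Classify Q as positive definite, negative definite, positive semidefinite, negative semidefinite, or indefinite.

Congruent diagonalization of A (simultaneous row and column reduction) yields pivots 11, 2/11, 1.
Counting signs: 3 positive.
Hence Q is positive definite.

positive definite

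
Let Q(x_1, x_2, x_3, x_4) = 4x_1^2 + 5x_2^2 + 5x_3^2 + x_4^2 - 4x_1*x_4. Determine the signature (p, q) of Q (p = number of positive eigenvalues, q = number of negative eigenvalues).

The associated matrix is A = [[4, 0, 0, -2], [0, 5, 0, 0], [0, 0, 5, 0], [-2, 0, 0, 1]].
Congruent diagonalization of A (simultaneous row and column reduction) yields pivots 4, 5, 5, 0.
So there are 3 positive, 1 zero pivots.

(3, 0)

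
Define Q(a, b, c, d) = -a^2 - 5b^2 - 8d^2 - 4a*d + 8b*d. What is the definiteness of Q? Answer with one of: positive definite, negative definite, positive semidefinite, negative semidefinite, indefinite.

The associated matrix is A = [[-1, 0, 0, -2], [0, -5, 0, 4], [0, 0, 0, 0], [-2, 4, 0, -8]].
Symmetric row and column elimination reduces A to a congruent diagonal form with pivots -1, -5, 0, -4/5.
That gives 3 negative, 1 zero pivots.
Hence Q is negative semidefinite.

negative semidefinite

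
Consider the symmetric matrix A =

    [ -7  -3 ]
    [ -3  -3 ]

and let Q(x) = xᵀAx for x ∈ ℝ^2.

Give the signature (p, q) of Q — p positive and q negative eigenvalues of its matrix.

An LDLᵀ factorisation of A has diagonal entries -7, -12/7.
That gives 2 negative pivots.

(0, 2)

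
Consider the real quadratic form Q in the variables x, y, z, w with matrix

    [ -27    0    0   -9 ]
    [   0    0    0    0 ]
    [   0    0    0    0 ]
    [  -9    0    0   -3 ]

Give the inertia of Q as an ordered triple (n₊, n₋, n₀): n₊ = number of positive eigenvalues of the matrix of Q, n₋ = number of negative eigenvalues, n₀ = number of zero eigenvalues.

Symmetric row and column elimination reduces A to a congruent diagonal form with pivots -27, 0, 0, 0.
So there are 1 negative, 3 zero pivots.

(0, 1, 3)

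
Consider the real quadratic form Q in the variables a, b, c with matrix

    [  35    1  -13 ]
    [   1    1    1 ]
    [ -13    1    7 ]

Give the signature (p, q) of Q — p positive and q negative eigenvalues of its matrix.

(3, 0)

Row-reducing A symmetrically gives the diagonal entries 35, 34/35, 4/17.
So there are 3 positive pivots.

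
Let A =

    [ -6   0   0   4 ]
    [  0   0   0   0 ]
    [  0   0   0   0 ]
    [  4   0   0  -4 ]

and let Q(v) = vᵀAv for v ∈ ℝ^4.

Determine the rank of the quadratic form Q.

2

Applying the same elementary operations to the rows and columns of A produces a congruent diagonal matrix with entries -6, 0, 0, -4/3.
Counting signs: 2 negative, 2 zero.
The rank is the number of nonzero pivots: 2.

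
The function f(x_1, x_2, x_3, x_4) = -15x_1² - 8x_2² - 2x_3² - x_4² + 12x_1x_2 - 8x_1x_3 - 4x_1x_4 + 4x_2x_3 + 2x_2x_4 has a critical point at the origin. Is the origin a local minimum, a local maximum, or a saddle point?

local maximum

The Hessian at the origin is H = [[-30, 12, -8, -4], [12, -16, 4, 2], [-8, 4, -4, 0], [-4, 2, 0, -2]].
An LDLᵀ factorisation of H has diagonal entries -30, -56/5, -38/21, -15/19.
Counting signs: 4 negative.
H is negative definite, so the origin is a strict local maximum.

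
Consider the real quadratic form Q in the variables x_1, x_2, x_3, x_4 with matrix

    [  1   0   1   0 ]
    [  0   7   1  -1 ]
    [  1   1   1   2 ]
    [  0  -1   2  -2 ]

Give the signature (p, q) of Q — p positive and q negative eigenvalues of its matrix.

Applying the same elementary operations to the rows and columns of A produces a congruent diagonal matrix with entries 1, 7, -1/7, 30.
So there are 3 positive, 1 negative pivots.

(3, 1)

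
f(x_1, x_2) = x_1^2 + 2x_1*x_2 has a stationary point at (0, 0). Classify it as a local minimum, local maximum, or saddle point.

The Hessian at the origin is H = [[2, 2], [2, 0]].
det H = 2·0 − (2)² = -4 < 0, so H is indefinite.
Therefore the origin is a saddle point.

saddle point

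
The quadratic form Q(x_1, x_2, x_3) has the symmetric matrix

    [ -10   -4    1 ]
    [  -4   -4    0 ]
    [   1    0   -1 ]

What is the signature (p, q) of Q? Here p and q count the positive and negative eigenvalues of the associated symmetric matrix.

An LDLᵀ factorisation of A has diagonal entries -10, -12/5, -5/6.
That gives 3 negative pivots.

(0, 3)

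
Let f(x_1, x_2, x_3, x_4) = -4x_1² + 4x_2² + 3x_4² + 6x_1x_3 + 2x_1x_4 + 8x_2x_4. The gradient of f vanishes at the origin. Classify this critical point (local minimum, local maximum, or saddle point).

The Hessian at the origin is H = [[-8, 0, 6, 2], [0, 8, 0, 8], [6, 0, 0, 0], [2, 8, 0, 6]].
Symmetric row and column elimination reduces H to a congruent diagonal form with pivots -8, 8, 9/2, -2.
Counting signs: 2 positive, 2 negative.
H is indefinite, so the origin is a saddle point.

saddle point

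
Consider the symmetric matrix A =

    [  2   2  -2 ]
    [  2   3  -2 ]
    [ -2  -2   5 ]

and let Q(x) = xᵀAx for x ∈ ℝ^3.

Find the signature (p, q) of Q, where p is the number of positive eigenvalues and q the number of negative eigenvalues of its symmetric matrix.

Congruent diagonalization of A (simultaneous row and column reduction) yields pivots 2, 1, 3.
So there are 3 positive pivots.

(3, 0)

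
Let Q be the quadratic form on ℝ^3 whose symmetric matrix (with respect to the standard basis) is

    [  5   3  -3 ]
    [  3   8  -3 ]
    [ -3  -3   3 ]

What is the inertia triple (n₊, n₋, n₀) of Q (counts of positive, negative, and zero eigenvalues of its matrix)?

Row-reducing A symmetrically gives the diagonal entries 5, 31/5, 30/31.
That gives 3 positive pivots.

(3, 0, 0)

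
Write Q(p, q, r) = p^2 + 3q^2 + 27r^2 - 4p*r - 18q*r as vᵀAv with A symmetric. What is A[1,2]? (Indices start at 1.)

0

The coefficient of p·q in Q is 0. For a symmetric A this equals A[1,2] + A[2,1] = 2·A[1,2].
So A[1,2] = 0/2 = 0.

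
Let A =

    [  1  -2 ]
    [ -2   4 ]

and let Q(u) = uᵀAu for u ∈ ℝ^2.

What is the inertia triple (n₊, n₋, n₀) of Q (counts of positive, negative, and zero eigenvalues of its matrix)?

(1, 0, 1)

Congruent diagonalization of A (simultaneous row and column reduction) yields pivots 1, 0.
That gives 1 positive, 1 zero pivots.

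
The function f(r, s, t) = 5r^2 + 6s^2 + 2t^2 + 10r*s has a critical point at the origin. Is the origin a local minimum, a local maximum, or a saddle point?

The Hessian at the origin is H = [[10, 10, 0], [10, 12, 0], [0, 0, 4]].
Congruent diagonalization of H (simultaneous row and column reduction) yields pivots 10, 2, 4.
That gives 3 positive pivots.
H is positive definite, so the origin is a strict local minimum.

local minimum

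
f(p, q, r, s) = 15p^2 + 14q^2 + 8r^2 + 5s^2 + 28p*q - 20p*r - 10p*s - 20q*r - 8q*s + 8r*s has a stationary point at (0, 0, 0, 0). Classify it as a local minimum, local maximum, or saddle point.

local minimum

The Hessian at the origin is H = [[30, 28, -20, -10], [28, 28, -20, -8], [-20, -20, 16, 8], [-10, -8, 8, 10]].
Applying the same elementary operations to the rows and columns of H produces a congruent diagonal matrix with entries 30, 28/15, 12/7, 8/3.
Counting signs: 4 positive.
H is positive definite, so the origin is a strict local minimum.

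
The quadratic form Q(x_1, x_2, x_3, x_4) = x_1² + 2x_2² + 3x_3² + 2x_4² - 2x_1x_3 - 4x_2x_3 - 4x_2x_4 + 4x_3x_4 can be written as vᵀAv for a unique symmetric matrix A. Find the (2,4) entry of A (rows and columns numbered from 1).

-2

The coefficient of x_2·x_4 in Q is -4. For a symmetric A this equals A[2,4] + A[4,2] = 2·A[2,4].
So A[2,4] = -4/2 = -2.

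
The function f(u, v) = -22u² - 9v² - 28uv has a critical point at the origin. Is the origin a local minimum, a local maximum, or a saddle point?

local maximum

The Hessian at the origin is H = [[-44, -28], [-28, -18]].
det H = -44·-18 − (-28)² = 8 > 0 and H[1,1] = -44 < 0, so H is negative definite.
Therefore the origin is a local maximum.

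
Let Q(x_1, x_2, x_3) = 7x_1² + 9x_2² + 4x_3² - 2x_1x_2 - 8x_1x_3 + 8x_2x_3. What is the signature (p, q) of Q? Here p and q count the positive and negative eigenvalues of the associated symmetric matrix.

(3, 0)

Write A = [[7, -1, -4], [-1, 9, 4], [-4, 4, 4]].
An LDLᵀ factorisation of A has diagonal entries 7, 62/7, 12/31.
Counting signs: 3 positive.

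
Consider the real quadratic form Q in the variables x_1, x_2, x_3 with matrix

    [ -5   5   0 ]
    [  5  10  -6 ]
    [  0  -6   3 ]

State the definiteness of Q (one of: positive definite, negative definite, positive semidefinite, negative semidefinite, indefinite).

Applying the same elementary operations to the rows and columns of A produces a congruent diagonal matrix with entries -5, 15, 3/5.
That gives 2 positive, 1 negative pivots.
Hence Q is indefinite.

indefinite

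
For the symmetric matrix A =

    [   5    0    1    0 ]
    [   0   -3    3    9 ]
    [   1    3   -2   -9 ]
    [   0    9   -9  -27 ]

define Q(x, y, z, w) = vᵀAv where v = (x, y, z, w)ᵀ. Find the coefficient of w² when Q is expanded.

-27

The coefficient of w² is the diagonal entry A[4,4] = -27.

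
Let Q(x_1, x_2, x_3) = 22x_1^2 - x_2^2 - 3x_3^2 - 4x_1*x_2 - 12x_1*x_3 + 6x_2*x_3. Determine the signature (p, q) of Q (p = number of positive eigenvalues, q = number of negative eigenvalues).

(2, 1)

Write A = [[22, -2, -6], [-2, -1, 3], [-6, 3, -3]].
Row-reducing A symmetrically gives the diagonal entries 22, -13/11, 6/13.
That gives 2 positive, 1 negative pivots.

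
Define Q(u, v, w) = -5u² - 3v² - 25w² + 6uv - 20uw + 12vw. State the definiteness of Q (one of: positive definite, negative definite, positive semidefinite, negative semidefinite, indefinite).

negative definite

The symmetric matrix of Q is A = [[-5, 3, -10], [3, -3, 6], [-10, 6, -25]].
Leading principal minors: Δ_1 = -5, Δ_2 = 6, Δ_3 = -30.
The signs alternate starting with Δ_1 < 0, so by Sylvester's criterion Q is negative definite.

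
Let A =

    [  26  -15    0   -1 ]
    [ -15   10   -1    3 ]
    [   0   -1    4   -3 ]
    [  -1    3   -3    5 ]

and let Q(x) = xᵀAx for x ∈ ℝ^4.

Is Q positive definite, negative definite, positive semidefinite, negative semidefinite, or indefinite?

Row-reducing A symmetrically gives the diagonal entries 26, 35/26, 114/35, 3/19.
So there are 4 positive pivots.
Hence Q is positive definite.

positive definite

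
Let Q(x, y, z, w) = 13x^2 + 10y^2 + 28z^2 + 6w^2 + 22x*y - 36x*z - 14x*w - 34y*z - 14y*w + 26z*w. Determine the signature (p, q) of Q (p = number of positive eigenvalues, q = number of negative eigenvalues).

The associated matrix is A = [[13, 11, -18, -7], [11, 10, -17, -7], [-18, -17, 28, 13], [-7, -7, 13, 6]].
Congruent diagonalization of A (simultaneous row and column reduction) yields pivots 13, 9/13, -13/9, 10/13.
That gives 3 positive, 1 negative pivots.

(3, 1)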